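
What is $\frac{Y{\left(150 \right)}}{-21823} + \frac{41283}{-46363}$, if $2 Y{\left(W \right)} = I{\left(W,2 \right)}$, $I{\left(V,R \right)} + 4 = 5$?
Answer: $- \frac{1801884181}{2023559498} \approx -0.89045$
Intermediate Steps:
$I{\left(V,R \right)} = 1$ ($I{\left(V,R \right)} = -4 + 5 = 1$)
$Y{\left(W \right)} = \frac{1}{2}$ ($Y{\left(W \right)} = \frac{1}{2} \cdot 1 = \frac{1}{2}$)
$\frac{Y{\left(150 \right)}}{-21823} + \frac{41283}{-46363} = \frac{1}{2 \left(-21823\right)} + \frac{41283}{-46363} = \frac{1}{2} \left(- \frac{1}{21823}\right) + 41283 \left(- \frac{1}{46363}\right) = - \frac{1}{43646} - \frac{41283}{46363} = - \frac{1801884181}{2023559498}$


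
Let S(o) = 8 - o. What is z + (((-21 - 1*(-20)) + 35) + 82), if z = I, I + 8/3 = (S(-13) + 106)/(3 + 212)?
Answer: 73481/645 ≈ 113.92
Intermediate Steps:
I = -1339/645 (I = -8/3 + ((8 - 1*(-13)) + 106)/(3 + 212) = -8/3 + ((8 + 13) + 106)/215 = -8/3 + (21 + 106)*(1/215) = -8/3 + 127*(1/215) = -8/3 + 127/215 = -1339/645 ≈ -2.0760)
z = -1339/645 ≈ -2.0760
z + (((-21 - 1*(-20)) + 35) + 82) = -1339/645 + (((-21 - 1*(-20)) + 35) + 82) = -1339/645 + (((-21 + 20) + 35) + 82) = -1339/645 + ((-1 + 35) + 82) = -1339/645 + (34 + 82) = -1339/645 + 116 = 73481/645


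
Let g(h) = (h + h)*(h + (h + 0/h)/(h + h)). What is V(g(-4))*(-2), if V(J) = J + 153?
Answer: -362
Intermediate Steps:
g(h) = 2*h*(1/2 + h) (g(h) = (2*h)*(h + (h + 0)/((2*h))) = (2*h)*(h + h*(1/(2*h))) = (2*h)*(h + 1/2) = (2*h)*(1/2 + h) = 2*h*(1/2 + h))
V(J) = 153 + J
V(g(-4))*(-2) = (153 - 4*(1 + 2*(-4)))*(-2) = (153 - 4*(1 - 8))*(-2) = (153 - 4*(-7))*(-2) = (153 + 28)*(-2) = 181*(-2) = -362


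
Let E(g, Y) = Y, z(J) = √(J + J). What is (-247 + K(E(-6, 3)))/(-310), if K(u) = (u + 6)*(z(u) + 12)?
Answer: 139/310 - 9*√6/310 ≈ 0.37727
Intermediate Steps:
z(J) = √2*√J (z(J) = √(2*J) = √2*√J)
K(u) = (6 + u)*(12 + √2*√u) (K(u) = (u + 6)*(√2*√u + 12) = (6 + u)*(12 + √2*√u))
(-247 + K(E(-6, 3)))/(-310) = (-247 + (72 + 12*3 + √2*3^(3/2) + 6*√2*√3))/(-310) = -(-247 + (72 + 36 + √2*(3*√3) + 6*√6))/310 = -(-247 + (72 + 36 + 3*√6 + 6*√6))/310 = -(-247 + (108 + 9*√6))/310 = -(-139 + 9*√6)/310 = 139/310 - 9*√6/310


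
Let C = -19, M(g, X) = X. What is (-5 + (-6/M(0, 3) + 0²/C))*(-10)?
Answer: 70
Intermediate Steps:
(-5 + (-6/M(0, 3) + 0²/C))*(-10) = (-5 + (-6/3 + 0²/(-19)))*(-10) = (-5 + (-6*⅓ + 0*(-1/19)))*(-10) = (-5 + (-2 + 0))*(-10) = (-5 - 2)*(-10) = -7*(-10) = 70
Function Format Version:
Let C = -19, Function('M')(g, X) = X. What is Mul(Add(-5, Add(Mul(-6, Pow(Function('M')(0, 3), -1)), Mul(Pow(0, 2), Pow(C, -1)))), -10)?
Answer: 70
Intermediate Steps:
Mul(Add(-5, Add(Mul(-6, Pow(Function('M')(0, 3), -1)), Mul(Pow(0, 2), Pow(C, -1)))), -10) = Mul(Add(-5, Add(Mul(-6, Pow(3, -1)), Mul(Pow(0, 2), Pow(-19, -1)))), -10) = Mul(Add(-5, Add(Mul(-6, Rational(1, 3)), Mul(0, Rational(-1, 19)))), -10) = Mul(Add(-5, Add(-2, 0)), -10) = Mul(Add(-5, -2), -10) = Mul(-7, -10) = 70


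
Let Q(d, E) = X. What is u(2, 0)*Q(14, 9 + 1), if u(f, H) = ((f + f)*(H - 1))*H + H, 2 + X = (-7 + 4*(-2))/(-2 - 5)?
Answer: 0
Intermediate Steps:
X = ⅐ (X = -2 + (-7 + 4*(-2))/(-2 - 5) = -2 + (-7 - 8)/(-7) = -2 - 15*(-⅐) = -2 + 15/7 = ⅐ ≈ 0.14286)
Q(d, E) = ⅐
u(f, H) = H + 2*H*f*(-1 + H) (u(f, H) = ((2*f)*(-1 + H))*H + H = (2*f*(-1 + H))*H + H = 2*H*f*(-1 + H) + H = H + 2*H*f*(-1 + H))
u(2, 0)*Q(14, 9 + 1) = (0*(1 - 2*2 + 2*0*2))*(⅐) = (0*(1 - 4 + 0))*(⅐) = (0*(-3))*(⅐) = 0*(⅐) = 0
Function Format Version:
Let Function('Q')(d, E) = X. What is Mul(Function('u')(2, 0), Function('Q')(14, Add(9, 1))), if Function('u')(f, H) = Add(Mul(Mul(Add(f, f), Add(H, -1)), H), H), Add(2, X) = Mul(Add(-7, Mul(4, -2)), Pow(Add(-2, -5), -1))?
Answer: 0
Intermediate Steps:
X = Rational(1, 7) (X = Add(-2, Mul(Add(-7, Mul(4, -2)), Pow(Add(-2, -5), -1))) = Add(-2, Mul(Add(-7, -8), Pow(-7, -1))) = Add(-2, Mul(-15, Rational(-1, 7))) = Add(-2, Rational(15, 7)) = Rational(1, 7) ≈ 0.14286)
Function('Q')(d, E) = Rational(1, 7)
Function('u')(f, H) = Add(H, Mul(2, H, f, Add(-1, H))) (Function('u')(f, H) = Add(Mul(Mul(Mul(2, f), Add(-1, H)), H), H) = Add(Mul(Mul(2, f, Add(-1, H)), H), H) = Add(Mul(2, H, f, Add(-1, H)), H) = Add(H, Mul(2, H, f, Add(-1, H))))
Mul(Function('u')(2, 0), Function('Q')(14, Add(9, 1))) = Mul(Mul(0, Add(1, Mul(-2, 2), Mul(2, 0, 2))), Rational(1, 7)) = Mul(Mul(0, Add(1, -4, 0)), Rational(1, 7)) = Mul(Mul(0, -3), Rational(1, 7)) = Mul(0, Rational(1, 7)) = 0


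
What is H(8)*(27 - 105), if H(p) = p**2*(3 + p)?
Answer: -54912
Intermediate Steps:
H(8)*(27 - 105) = (8**2*(3 + 8))*(27 - 105) = (64*11)*(-78) = 704*(-78) = -54912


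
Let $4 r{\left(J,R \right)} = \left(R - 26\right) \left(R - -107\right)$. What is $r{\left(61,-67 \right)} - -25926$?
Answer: $24996$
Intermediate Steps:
$r{\left(J,R \right)} = \frac{\left(-26 + R\right) \left(107 + R\right)}{4}$ ($r{\left(J,R \right)} = \frac{\left(R - 26\right) \left(R - -107\right)}{4} = \frac{\left(-26 + R\right) \left(R + 107\right)}{4} = \frac{\left(-26 + R\right) \left(107 + R\right)}{4}$)
$r{\left(61,-67 \right)} - -25926 = \left(- \frac{1391}{2} + \frac{\left(-67\right)^{2}}{4} + \frac{81}{4} \left(-67\right)\right) - -25926 = \left(- \frac{1391}{2} + \frac{1}{4} \cdot 4489 - \frac{5427}{4}\right) + 25926 = \left(- \frac{1391}{2} + \frac{4489}{4} - \frac{5427}{4}\right) + 25926 = -930 + 25926 = 24996$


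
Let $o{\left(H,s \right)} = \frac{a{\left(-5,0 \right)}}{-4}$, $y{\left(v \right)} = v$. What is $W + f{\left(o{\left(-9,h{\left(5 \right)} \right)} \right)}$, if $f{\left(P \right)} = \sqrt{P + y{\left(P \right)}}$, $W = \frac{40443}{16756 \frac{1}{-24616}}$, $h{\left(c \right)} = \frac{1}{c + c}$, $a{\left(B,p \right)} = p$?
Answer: $- \frac{248886222}{4189} \approx -59414.0$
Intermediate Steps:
$h{\left(c \right)} = \frac{1}{2 c}$
$W = - \frac{248886222}{4189}$ ($W = \frac{40443}{16756 \left(- \frac{1}{24616}\right)} = \frac{40443}{- \frac{4189}{6154}} = 40443 \left(- \frac{6154}{4189}\right) = - \frac{248886222}{4189} \approx -59414.0$)
$o{\left(H,s \right)} = 0$ ($o{\left(H,s \right)} = \frac{0}{-4} = 0 \left(- \frac{1}{4}\right) = 0$)
$f{\left(P \right)} = \sqrt{2} \sqrt{P}$ ($f{\left(P \right)} = \sqrt{P + P} = \sqrt{2 P} = \sqrt{2} \sqrt{P}$)
$W + f{\left(o{\left(-9,h{\left(5 \right)} \right)} \right)} = - \frac{248886222}{4189} + \sqrt{2} \sqrt{0} = - \frac{248886222}{4189} + \sqrt{2} \cdot 0 = - \frac{248886222}{4189} + 0 = - \frac{248886222}{4189}$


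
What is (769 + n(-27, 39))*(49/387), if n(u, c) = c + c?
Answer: 41503/387 ≈ 107.24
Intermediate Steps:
n(u, c) = 2*c
(769 + n(-27, 39))*(49/387) = (769 + 2*39)*(49/387) = (769 + 78)*(49*(1/387)) = 847*(49/387) = 41503/387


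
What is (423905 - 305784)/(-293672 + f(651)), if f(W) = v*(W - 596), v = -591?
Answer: -118121/326177 ≈ -0.36214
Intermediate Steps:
f(W) = 352236 - 591*W (f(W) = -591*(W - 596) = -591*(-596 + W) = 352236 - 591*W)
(423905 - 305784)/(-293672 + f(651)) = (423905 - 305784)/(-293672 + (352236 - 591*651)) = 118121/(-293672 + (352236 - 384741)) = 118121/(-293672 - 32505) = 118121/(-326177) = 118121*(-1/326177) = -118121/326177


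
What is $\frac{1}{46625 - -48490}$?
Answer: $\frac{1}{95115} \approx 1.0514 \cdot 10^{-5}$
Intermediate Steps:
$\frac{1}{46625 - -48490} = \frac{1}{46625 + 48490} = \frac{1}{95115}$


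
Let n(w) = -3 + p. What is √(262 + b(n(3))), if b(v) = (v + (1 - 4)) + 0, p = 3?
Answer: √259 ≈ 16.093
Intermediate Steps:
n(w) = 0 (n(w) = -3 + 3 = 0)
b(v) = -3 + v (b(v) = (v - 3) + 0 = (-3 + v) + 0 = -3 + v)
√(262 + b(n(3))) = √(262 + (-3 + 0)) = √(262 - 3) = √259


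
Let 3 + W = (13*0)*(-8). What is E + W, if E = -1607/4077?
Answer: -13838/4077 ≈ -3.3942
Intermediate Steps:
W = -3 (W = -3 + (13*0)*(-8) = -3 + 0*(-8) = -3 + 0 = -3)
E = -1607/4077 (E = -1607*1/4077 = -1607/4077 ≈ -0.39416)
E + W = -1607/4077 - 3 = -13838/4077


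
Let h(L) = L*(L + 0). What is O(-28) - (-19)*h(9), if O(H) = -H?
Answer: 1567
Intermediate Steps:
h(L) = L**2 (h(L) = L*L = L**2)
O(-28) - (-19)*h(9) = -1*(-28) - (-19)*9**2 = 28 - (-19)*81 = 28 - 1*(-1539) = 28 + 1539 = 1567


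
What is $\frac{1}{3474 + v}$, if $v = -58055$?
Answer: $- \frac{1}{54581} \approx -1.8321 \cdot 10^{-5}$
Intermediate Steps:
$\frac{1}{3474 + v} = \frac{1}{3474 - 58055} = \frac{1}{-54581} = - \frac{1}{54581}$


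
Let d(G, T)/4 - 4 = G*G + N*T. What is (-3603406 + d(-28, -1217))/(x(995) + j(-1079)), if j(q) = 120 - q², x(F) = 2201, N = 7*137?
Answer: 4134333/580960 ≈ 7.1164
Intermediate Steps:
N = 959
d(G, T) = 16 + 4*G² + 3836*T (d(G, T) = 16 + 4*(G*G + 959*T) = 16 + 4*(G² + 959*T) = 16 + (4*G² + 3836*T) = 16 + 4*G² + 3836*T)
(-3603406 + d(-28, -1217))/(x(995) + j(-1079)) = (-3603406 + (16 + 4*(-28)² + 3836*(-1217)))/(2201 + (120 - 1*(-1079)²)) = (-3603406 + (16 + 4*784 - 4668412))/(2201 + (120 - 1*1164241)) = (-3603406 + (16 + 3136 - 4668412))/(2201 + (120 - 1164241)) = (-3603406 - 4665260)/(2201 - 1164121) = -8268666/(-1161920) = -8268666*(-1/1161920) = 4134333/580960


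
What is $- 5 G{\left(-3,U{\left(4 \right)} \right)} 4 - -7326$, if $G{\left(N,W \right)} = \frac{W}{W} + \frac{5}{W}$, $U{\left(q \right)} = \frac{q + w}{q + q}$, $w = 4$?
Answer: $7206$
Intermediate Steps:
$U{\left(q \right)} = \frac{4 + q}{2 q}$ ($U{\left(q \right)} = \frac{q + 4}{q + q} = \frac{4 + q}{2 q}$)
$G{\left(N,W \right)} = 1 + \frac{5}{W}$
$- 5 G{\left(-3,U{\left(4 \right)} \right)} 4 - -7326 = - 5 \frac{5 + \frac{4 + 4}{2 \cdot 4}}{\frac{1}{2} \cdot \frac{1}{4} \left(4 + 4\right)} 4 - -7326 = - 5 \frac{5 + \frac{1}{2} \cdot \frac{1}{4} \cdot 8}{\frac{1}{2} \cdot \frac{1}{4} \cdot 8} \cdot 4 + 7326 = - 5 \frac{5 + 1}{1} \cdot 4 + 7326 = - 5 \cdot 1 \cdot 6 \cdot 4 + 7326 = \left(-5\right) 6 \cdot 4 + 7326 = \left(-30\right) 4 + 7326 = -120 + 7326 = 7206$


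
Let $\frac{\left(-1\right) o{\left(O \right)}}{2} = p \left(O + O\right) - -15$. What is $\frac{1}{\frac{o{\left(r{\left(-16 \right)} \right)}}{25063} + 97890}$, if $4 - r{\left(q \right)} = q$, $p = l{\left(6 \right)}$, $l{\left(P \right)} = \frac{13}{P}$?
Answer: $\frac{75189}{7360250600} \approx 1.0216 \cdot 10^{-5}$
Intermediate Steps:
$p = \frac{13}{6} \approx 2.1667$
$r{\left(q \right)} = 4 - q$
$o{\left(O \right)} = -30 - \frac{26 O}{3}$ ($o{\left(O \right)} = - 2 \left(\frac{13 \left(O + O\right)}{6} - -15\right) = - 2 \left(\frac{13 \cdot 2 O}{6} + 15\right) = - 2 \left(\frac{13 O}{3} + 15\right) = - 2 \left(15 + \frac{13 O}{3}\right) = -30 - \frac{26 O}{3}$)
$\frac{1}{\frac{o{\left(r{\left(-16 \right)} \right)}}{25063} + 97890} = \frac{1}{\frac{-30 - \frac{26 \left(4 - -16\right)}{3}}{25063} + 97890} = \frac{1}{\left(-30 - \frac{26 \left(4 + 16\right)}{3}\right) \frac{1}{25063} + 97890} = \frac{1}{\left(-30 - \frac{520}{3}\right) \frac{1}{25063} + 97890} = \frac{1}{\left(- \frac{610}{3}\right) \frac{1}{25063} + 97890} = \frac{1}{- \frac{610}{75189} + 97890} = \frac{1}{\frac{7360250600}{75189}} = \frac{75189}{7360250600}$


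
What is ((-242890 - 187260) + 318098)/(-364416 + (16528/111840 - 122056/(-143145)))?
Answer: 1494898505928/4861702052221 ≈ 0.30748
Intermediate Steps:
((-242890 - 187260) + 318098)/(-364416 + (16528/111840 - 122056/(-143145))) = (-430150 + 318098)/(-364416 + (16528*(1/111840) - 122056*(-1/143145))) = -112052/(-364416 + (1033/6990 + 122056/143145)) = -112052/(-364416 + 13347203/13341114) = -112052/(-4861702052221/13341114) = -112052*(-13341114/4861702052221) = 1494898505928/4861702052221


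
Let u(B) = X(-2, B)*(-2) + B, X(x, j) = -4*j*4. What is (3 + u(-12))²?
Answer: 154449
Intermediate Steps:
X(x, j) = -16*j
u(B) = 33*B (u(B) = -16*B*(-2) + B = 32*B + B = 33*B)
(3 + u(-12))² = (3 + 33*(-12))² = (3 - 396)² = (-393)² = 154449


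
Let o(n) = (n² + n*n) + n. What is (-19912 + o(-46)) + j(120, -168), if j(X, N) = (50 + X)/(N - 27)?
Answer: -613348/39 ≈ -15727.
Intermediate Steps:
o(n) = n + 2*n² (o(n) = (n² + n²) + n = 2*n² + n = n + 2*n²)
j(X, N) = (50 + X)/(-27 + N)
(-19912 + o(-46)) + j(120, -168) = (-19912 - 46*(1 + 2*(-46))) + (50 + 120)/(-27 - 168) = (-19912 - 46*(1 - 92)) + 170/(-195) = (-19912 - 46*(-91)) - 1/195*170 = (-19912 + 4186) - 34/39 = -15726 - 34/39 = -613348/39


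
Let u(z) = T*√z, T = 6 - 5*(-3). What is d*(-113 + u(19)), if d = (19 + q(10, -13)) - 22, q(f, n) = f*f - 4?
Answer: -10509 + 1953*√19 ≈ -1996.1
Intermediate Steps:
q(f, n) = -4 + f² (q(f, n) = f² - 4 = -4 + f²)
T = 21 (T = 6 + 15 = 21)
d = 93 (d = (19 + (-4 + 10²)) - 22 = (19 + (-4 + 100)) - 22 = (19 + 96) - 22 = 115 - 22 = 93)
u(z) = 21*√z
d*(-113 + u(19)) = 93*(-113 + 21*√19) = -10509 + 1953*√19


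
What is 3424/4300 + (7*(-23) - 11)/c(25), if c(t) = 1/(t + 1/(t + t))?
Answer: -4625342/1075 ≈ -4302.6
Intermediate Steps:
c(t) = 1/(t + 1/(2*t))
3424/4300 + (7*(-23) - 11)/c(25) = 3424/4300 + (7*(-23) - 11)/((2*25/(1 + 2*25²))) = 3424*(1/4300) + (-161 - 11)/((2*25/(1 + 2*625))) = 856/1075 - 172/(2*25/(1 + 1250)) = 856/1075 - 172/(2*25/1251) = 856/1075 - 172/(2*25*(1/1251)) = 856/1075 - 172/50/1251 = 856/1075 - 172*1251/50 = 856/1075 - 107586/25 = -4625342/1075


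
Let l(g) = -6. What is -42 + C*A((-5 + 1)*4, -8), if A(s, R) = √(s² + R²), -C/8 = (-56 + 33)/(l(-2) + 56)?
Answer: -42 + 736*√5/25 ≈ 23.830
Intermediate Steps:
C = 92/25 (C = -8*(-56 + 33)/(-6 + 56) = -(-184)/50 = -8*(-23/50) = 92/25 ≈ 3.6800)
A(s, R) = √(R² + s²)
-42 + C*A((-5 + 1)*4, -8) = -42 + 92*√((-8)² + ((-5 + 1)*4)²)/25 = -42 + 92*√(64 + (-4*4)²)/25 = -42 + 92*√(64 + (-16)²)/25 = -42 + 92*√(64 + 256)/25 = -42 + 92*√320/25 = -42 + 92*(8*√5)/25 = -42 + 736*√5/25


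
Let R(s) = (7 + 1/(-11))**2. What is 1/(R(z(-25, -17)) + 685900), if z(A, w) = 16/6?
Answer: 121/82999676 ≈ 1.4578e-6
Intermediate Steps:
z(A, w) = 8/3 (z(A, w) = 16*(1/6) = 8/3)
R(s) = 5776/121 (R(s) = (7 - 1/11)**2 = (76/11)**2 = 5776/121)
1/(R(z(-25, -17)) + 685900) = 1/(5776/121 + 685900) = 1/(82999676/121) = 121/82999676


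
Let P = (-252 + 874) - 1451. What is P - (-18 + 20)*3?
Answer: -835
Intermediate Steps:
P = -829 (P = 622 - 1451 = -829)
P - (-18 + 20)*3 = -829 - (-18 + 20)*3 = -829 - 2*3 = -829 - 1*6 = -829 - 6 = -835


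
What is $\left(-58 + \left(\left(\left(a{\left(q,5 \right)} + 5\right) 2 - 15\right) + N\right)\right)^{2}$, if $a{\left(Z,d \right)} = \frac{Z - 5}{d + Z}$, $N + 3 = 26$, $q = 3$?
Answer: $\frac{6561}{4} \approx 1640.3$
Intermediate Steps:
$N = 23$ ($N = -3 + 26 = 23$)
$a{\left(Z,d \right)} = \frac{-5 + Z}{Z + d}$
$\left(-58 + \left(\left(\left(a{\left(q,5 \right)} + 5\right) 2 - 15\right) + N\right)\right)^{2} = \left(-58 + \left(\left(\left(\frac{-5 + 3}{3 + 5} + 5\right) 2 - 15\right) + 23\right)\right)^{2} = \left(-58 + \left(\left(\left(\frac{1}{8} \left(-2\right) + 5\right) 2 - 15\right) + 23\right)\right)^{2} = \left(-58 + \left(\left(\left(- \frac{1}{4} + 5\right) 2 - 15\right) + 23\right)\right)^{2} = \left(-58 + \left(\left(\frac{19}{4} \cdot 2 - 15\right) + 23\right)\right)^{2} = \left(-58 + \left(\left(\frac{19}{2} - 15\right) + 23\right)\right)^{2} = \left(-58 + \left(- \frac{11}{2} + 23\right)\right)^{2} = \left(-58 + \frac{35}{2}\right)^{2} = \left(- \frac{81}{2}\right)^{2} = \frac{6561}{4}$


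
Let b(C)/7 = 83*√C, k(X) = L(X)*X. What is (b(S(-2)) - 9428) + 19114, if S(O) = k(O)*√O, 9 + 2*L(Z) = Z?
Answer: 9686 + 581*2^(¼)*√11*√I ≈ 11306.0 + 1620.4*I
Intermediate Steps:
L(Z) = -9/2 + Z/2
k(X) = X*(-9/2 + X/2) (k(X) = (-9/2 + X/2)*X = X*(-9/2 + X/2))
S(O) = O^(3/2)*(-9 + O)/2 (S(O) = (O*(-9 + O)/2)*√O = O^(3/2)*(-9 + O)/2)
b(C) = 581*√C (b(C) = 7*(83*√C) = 581*√C)
(b(S(-2)) - 9428) + 19114 = (581*√((-2)^(3/2)*(-9 - 2)/2) - 9428) + 19114 = (581*√((½)*(-2*I*√2)*(-11)) - 9428) + 19114 = (581*√(11*I*√2) - 9428) + 19114 = (581*(2^(¼)*√11*√I) - 9428) + 19114 = (581*2^(¼)*√11*√I - 9428) + 19114 = (-9428 + 581*2^(¼)*√11*√I) + 19114 = 9686 + 581*2^(¼)*√11*√I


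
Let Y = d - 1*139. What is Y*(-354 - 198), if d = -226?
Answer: 201480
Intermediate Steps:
Y = -365 (Y = -226 - 1*139 = -226 - 139 = -365)
Y*(-354 - 198) = -365*(-354 - 198) = -365*(-552) = 201480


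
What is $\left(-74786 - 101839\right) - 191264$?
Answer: $-367889$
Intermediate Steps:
$\left(-74786 - 101839\right) - 191264 = -176625 - 191264 = -367889$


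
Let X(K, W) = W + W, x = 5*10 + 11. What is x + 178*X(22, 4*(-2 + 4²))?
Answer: 19997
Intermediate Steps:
x = 61 (x = 50 + 11 = 61)
X(K, W) = 2*W
x + 178*X(22, 4*(-2 + 4²)) = 61 + 178*(2*(4*(-2 + 4²))) = 61 + 178*(2*(4*(-2 + 16))) = 61 + 178*(2*(4*14)) = 61 + 178*(2*56) = 61 + 178*112 = 61 + 19936 = 19997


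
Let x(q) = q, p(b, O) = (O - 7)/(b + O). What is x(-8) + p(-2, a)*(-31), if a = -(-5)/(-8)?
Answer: -2059/21 ≈ -98.048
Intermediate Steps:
a = -5/8 (a = -(-5)*(-1)/8 = -1*5/8 = -5/8 ≈ -0.62500)
p(b, O) = (-7 + O)/(O + b)
x(-8) + p(-2, a)*(-31) = -8 + ((-7 - 5/8)/(-5/8 - 2))*(-31) = -8 + (-61/8/(-21/8))*(-31) = -8 - 8/21*(-61/8)*(-31) = -8 + (61/21)*(-31) = -8 - 1891/21 = -2059/21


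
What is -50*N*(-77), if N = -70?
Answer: -269500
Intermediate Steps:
-50*N*(-77) = -50*(-70)*(-77) = 3500*(-77) = -269500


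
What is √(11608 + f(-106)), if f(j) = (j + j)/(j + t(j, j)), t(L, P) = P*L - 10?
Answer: √22427779965/1390 ≈ 107.74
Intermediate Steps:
t(L, P) = -10 + L*P (t(L, P) = L*P - 10 = -10 + L*P)
f(j) = 2*j/(-10 + j + j²) (f(j) = (j + j)/(j + (-10 + j*j)) = (2*j)/(j + (-10 + j²)) = (2*j)/(-10 + j + j²) = 2*j/(-10 + j + j²))
√(11608 + f(-106)) = √(11608 + 2*(-106)/(-10 - 106 + (-106)²)) = √(11608 + 2*(-106)/(-10 - 106 + 11236)) = √(11608 + 2*(-106)/11120) = √(11608 + 2*(-106)*(1/11120)) = √(11608 - 53/2780) = √(32270187/2780) = √22427779965/1390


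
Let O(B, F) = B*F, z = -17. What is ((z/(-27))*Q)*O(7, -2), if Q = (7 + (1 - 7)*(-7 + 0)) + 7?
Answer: -13328/27 ≈ -493.63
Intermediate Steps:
Q = 56 (Q = (7 - 6*(-7)) + 7 = (7 + 42) + 7 = 49 + 7 = 56)
((z/(-27))*Q)*O(7, -2) = (-17/(-27)*56)*(7*(-2)) = (-17*(-1/27)*56)*(-14) = ((17/27)*56)*(-14) = (952/27)*(-14) = -13328/27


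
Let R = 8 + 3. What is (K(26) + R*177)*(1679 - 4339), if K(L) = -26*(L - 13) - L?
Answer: -4210780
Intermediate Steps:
R = 11
K(L) = 338 - 27*L (K(L) = -26*(-13 + L) - L = (338 - 26*L) - L = 338 - 27*L)
(K(26) + R*177)*(1679 - 4339) = ((338 - 27*26) + 11*177)*(1679 - 4339) = ((338 - 702) + 1947)*(-2660) = (-364 + 1947)*(-2660) = 1583*(-2660) = -4210780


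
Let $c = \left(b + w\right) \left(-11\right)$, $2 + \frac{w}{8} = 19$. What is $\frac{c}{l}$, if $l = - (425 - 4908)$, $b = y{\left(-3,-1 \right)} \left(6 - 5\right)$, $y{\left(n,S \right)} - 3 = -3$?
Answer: $- \frac{1496}{4483} \approx -0.3337$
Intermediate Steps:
$w = 136$ ($w = -16 + 8 \cdot 19 = -16 + 152 = 136$)
$y{\left(n,S \right)} = 0$ ($y{\left(n,S \right)} = 3 - 3 = 0$)
$b = 0$ ($b = 0 \left(6 - 5\right) = 0 \cdot 1 = 0$)
$l = 4483$ ($l = \left(-1\right) \left(-4483\right) = 4483$)
$c = -1496$ ($c = \left(0 + 136\right) \left(-11\right) = 136 \left(-11\right) = -1496$)
$\frac{c}{l} = - \frac{1496}{4483}$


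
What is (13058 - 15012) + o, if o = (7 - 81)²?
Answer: 3522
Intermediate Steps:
o = 5476 (o = (-74)² = 5476)
(13058 - 15012) + o = (13058 - 15012) + 5476 = -1954 + 5476 = 3522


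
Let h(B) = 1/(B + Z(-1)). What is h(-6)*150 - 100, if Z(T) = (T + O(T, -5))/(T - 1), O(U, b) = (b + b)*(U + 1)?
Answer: -1400/11 ≈ -127.27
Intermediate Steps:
O(U, b) = 2*b*(1 + U) (O(U, b) = (2*b)*(1 + U) = 2*b*(1 + U))
Z(T) = (-10 - 9*T)/(-1 + T) (Z(T) = (T + 2*(-5)*(1 + T))/(T - 1) = (T + (-10 - 10*T))/(-1 + T) = (-10 - 9*T)/(-1 + T))
h(B) = 1/(1/2 + B) (h(B) = 1/(B + (-10 - 9*(-1))/(-1 - 1)) = 1/(B + (-10 + 9)/(-2)) = 1/(B - 1/2*(-1)) = 1/(B + 1/2) = 1/(1/2 + B))
h(-6)*150 - 100 = (2/(1 + 2*(-6)))*150 - 100 = (2/(1 - 12))*150 - 100 = (2/(-11))*150 - 100 = (2*(-1/11))*150 - 100 = -2/11*150 - 100 = -300/11 - 100 = -1400/11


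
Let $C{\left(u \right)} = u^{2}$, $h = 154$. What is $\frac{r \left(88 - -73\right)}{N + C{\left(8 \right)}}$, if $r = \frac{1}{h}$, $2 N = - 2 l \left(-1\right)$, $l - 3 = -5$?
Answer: $\frac{23}{1364} \approx 0.016862$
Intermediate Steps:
$l = -2$ ($l = 3 - 5 = -2$)
$N = -2$ ($N = \frac{\left(-2\right) \left(-2\right) \left(-1\right)}{2} = \frac{4 \left(-1\right)}{2} = \frac{1}{2} \left(-4\right) = -2$)
$r = \frac{1}{154} \approx 0.0064935$
$\frac{r \left(88 - -73\right)}{N + C{\left(8 \right)}} = \frac{\frac{1}{154} \left(88 - -73\right)}{-2 + 8^{2}} = \frac{\frac{1}{154} \left(88 + 73\right)}{-2 + 64} = \frac{\frac{1}{154} \cdot 161}{62} = \frac{23}{22} \cdot \frac{1}{62} = \frac{23}{1364}$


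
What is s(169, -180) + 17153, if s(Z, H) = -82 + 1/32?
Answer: 546273/32 ≈ 17071.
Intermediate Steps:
s(Z, H) = -2623/32 (s(Z, H) = -82 + 1/32 = -2623/32)
s(169, -180) + 17153 = -2623/32 + 17153 = 546273/32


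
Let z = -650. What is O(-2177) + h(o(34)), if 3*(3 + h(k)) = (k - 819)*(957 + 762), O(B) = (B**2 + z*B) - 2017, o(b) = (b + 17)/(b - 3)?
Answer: 176204455/31 ≈ 5.6840e+6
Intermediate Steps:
o(b) = (17 + b)/(-3 + b)
O(B) = -2017 + B**2 - 650*B (O(B) = (B**2 - 650*B) - 2017 = -2017 + B**2 - 650*B)
h(k) = -469290 + 573*k (h(k) = -3 + ((k - 819)*(957 + 762))/3 = -3 + ((-819 + k)*1719)/3 = -3 + (-1407861 + 1719*k)/3 = -3 + (-469287 + 573*k) = -469290 + 573*k)
O(-2177) + h(o(34)) = (-2017 + (-2177)**2 - 650*(-2177)) + (-469290 + 573*((17 + 34)/(-3 + 34))) = (-2017 + 4739329 + 1415050) + (-469290 + 573*(51/31)) = 6152362 + (-469290 + 573*((1/31)*51)) = 6152362 + (-469290 + 573*(51/31)) = 6152362 + (-469290 + 29223/31) = 6152362 - 14518767/31 = 176204455/31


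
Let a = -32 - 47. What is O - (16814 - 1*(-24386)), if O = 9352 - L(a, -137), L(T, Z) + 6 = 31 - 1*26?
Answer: -31847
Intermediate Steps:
a = -79
L(T, Z) = -1 (L(T, Z) = -6 + (31 - 1*26) = -6 + (31 - 26) = -6 + 5 = -1)
O = 9353 (O = 9352 - 1*(-1) = 9352 + 1 = 9353)
O - (16814 - 1*(-24386)) = 9353 - (16814 - 1*(-24386)) = 9353 - (16814 + 24386) = 9353 - 1*41200 = 9353 - 41200 = -31847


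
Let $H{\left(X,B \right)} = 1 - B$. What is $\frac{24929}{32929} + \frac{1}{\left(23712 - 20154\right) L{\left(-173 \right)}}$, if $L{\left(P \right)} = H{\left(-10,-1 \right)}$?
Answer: $\frac{177427693}{234322764} \approx 0.75719$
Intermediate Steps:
$L{\left(P \right)} = 2$ ($L{\left(P \right)} = 1 - -1 = 1 + 1 = 2$)
$\frac{24929}{32929} + \frac{1}{\left(23712 - 20154\right) L{\left(-173 \right)}} = \frac{24929}{32929} + \frac{1}{\left(23712 - 20154\right) 2} = 24929 \cdot \frac{1}{32929} + \frac{1}{3558} \cdot \frac{1}{2} = \frac{24929}{32929} + \frac{1}{3558} \cdot \frac{1}{2} = \frac{24929}{32929} + \frac{1}{7116} = \frac{177427693}{234322764}$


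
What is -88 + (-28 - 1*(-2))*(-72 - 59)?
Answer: 3318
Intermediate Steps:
-88 + (-28 - 1*(-2))*(-72 - 59) = -88 + (-28 + 2)*(-131) = -88 - 26*(-131) = -88 + 3406 = 3318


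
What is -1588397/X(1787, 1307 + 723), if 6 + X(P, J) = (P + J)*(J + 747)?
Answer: -1588397/10599803 ≈ -0.14985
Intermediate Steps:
X(P, J) = -6 + (747 + J)*(J + P) (X(P, J) = -6 + (P + J)*(J + 747) = -6 + (J + P)*(747 + J) = -6 + (747 + J)*(J + P))
-1588397/X(1787, 1307 + 723) = -1588397/(-6 + (1307 + 723)**2 + 747*(1307 + 723) + 747*1787 + (1307 + 723)*1787) = -1588397/(-6 + 2030**2 + 747*2030 + 1334889 + 2030*1787) = -1588397/(-6 + 4120900 + 1516410 + 1334889 + 3627610) = -1588397/10599803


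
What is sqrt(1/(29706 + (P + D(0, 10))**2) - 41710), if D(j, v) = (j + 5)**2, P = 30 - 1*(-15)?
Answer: I*sqrt(412817050074)/3146 ≈ 204.23*I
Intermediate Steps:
P = 45 (P = 30 + 15 = 45)
D(j, v) = (5 + j)**2
sqrt(1/(29706 + (P + D(0, 10))**2) - 41710) = sqrt(1/(29706 + (45 + (5 + 0)**2)**2) - 41710) = sqrt(1/(29706 + (45 + 5**2)**2) - 41710) = sqrt(1/(29706 + (45 + 25)**2) - 41710) = sqrt(1/(29706 + 70**2) - 41710) = sqrt(1/(29706 + 4900) - 41710) = sqrt(1/34606 - 41710) = sqrt(-1443416259/34606) = I*sqrt(412817050074)/3146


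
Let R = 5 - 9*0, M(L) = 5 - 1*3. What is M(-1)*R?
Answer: 10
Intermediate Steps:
M(L) = 2 (M(L) = 5 - 3 = 2)
R = 5 (R = 5 + 0 = 5)
M(-1)*R = 2*5 = 10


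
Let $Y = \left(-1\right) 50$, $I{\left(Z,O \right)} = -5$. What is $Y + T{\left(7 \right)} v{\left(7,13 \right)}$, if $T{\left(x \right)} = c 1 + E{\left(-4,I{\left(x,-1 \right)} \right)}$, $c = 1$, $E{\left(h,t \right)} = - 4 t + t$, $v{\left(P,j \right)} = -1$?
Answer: $-66$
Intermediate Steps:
$E{\left(h,t \right)} = - 3 t$
$T{\left(x \right)} = 16$ ($T{\left(x \right)} = 1 \cdot 1 - -15 = 1 + 15 = 16$)
$Y = -50$
$Y + T{\left(7 \right)} v{\left(7,13 \right)} = -50 + 16 \left(-1\right) = -50 - 16 = -66$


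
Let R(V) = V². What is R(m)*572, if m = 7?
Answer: 28028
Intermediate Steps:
R(m)*572 = 7²*572 = 49*572 = 28028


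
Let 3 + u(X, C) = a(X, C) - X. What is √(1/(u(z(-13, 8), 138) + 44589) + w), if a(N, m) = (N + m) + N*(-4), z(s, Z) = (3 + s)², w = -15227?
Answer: 3*I*√830978406923/22162 ≈ 123.4*I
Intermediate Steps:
a(N, m) = m - 3*N (a(N, m) = (N + m) - 4*N = m - 3*N)
u(X, C) = -3 + C - 4*X (u(X, C) = -3 + ((C - 3*X) - X) = -3 + (C - 4*X) = -3 + C - 4*X)
√(1/(u(z(-13, 8), 138) + 44589) + w) = √(1/((-3 + 138 - 4*(3 - 13)²) + 44589) - 15227) = √(1/((-3 + 138 - 4*(-10)²) + 44589) - 15227) = √(1/((-3 + 138 - 4*100) + 44589) - 15227) = √(1/((-3 + 138 - 400) + 44589) - 15227) = √(1/(-265 + 44589) - 15227) = √(1/44324 - 15227) = √(-674921547/44324) = 3*I*√830978406923/22162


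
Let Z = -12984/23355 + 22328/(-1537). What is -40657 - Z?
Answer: -486302687449/11965545 ≈ -40642.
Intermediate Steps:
Z = -180475616/11965545 (Z = -12984*1/23355 + 22328*(-1/1537) = -4328/7785 - 22328/1537 = -180475616/11965545 ≈ -15.083)
-40657 - Z = -40657 - 1*(-180475616/11965545) = -40657 + 180475616/11965545 = -486302687449/11965545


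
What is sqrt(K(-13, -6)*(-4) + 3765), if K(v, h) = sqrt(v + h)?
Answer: sqrt(3765 - 4*I*sqrt(19)) ≈ 61.36 - 0.1421*I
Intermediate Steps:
K(v, h) = sqrt(h + v)
sqrt(K(-13, -6)*(-4) + 3765) = sqrt(sqrt(-6 - 13)*(-4) + 3765) = sqrt(sqrt(-19)*(-4) + 3765) = sqrt((I*sqrt(19))*(-4) + 3765) = sqrt(-4*I*sqrt(19) + 3765) = sqrt(3765 - 4*I*sqrt(19))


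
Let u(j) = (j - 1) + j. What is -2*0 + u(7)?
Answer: 13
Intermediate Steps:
u(j) = -1 + 2*j (u(j) = (-1 + j) + j = -1 + 2*j)
-2*0 + u(7) = -2*0 + (-1 + 2*7) = 0 + (-1 + 14) = 0 + 13 = 13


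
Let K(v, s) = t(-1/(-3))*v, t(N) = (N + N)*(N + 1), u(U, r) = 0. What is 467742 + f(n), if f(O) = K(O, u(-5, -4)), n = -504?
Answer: 467294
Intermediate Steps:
t(N) = 2*N*(1 + N) (t(N) = (2*N)*(1 + N) = 2*N*(1 + N))
K(v, s) = 8*v/9 (K(v, s) = (2*(-1/(-3))*(1 - 1/(-3)))*v = (2*(-1*(-⅓))*(1 - 1*(-⅓)))*v = (2*(⅓)*(1 + ⅓))*v = (2*(⅓)*(4/3))*v = 8*v/9)
f(O) = 8*O/9
467742 + f(n) = 467742 + (8/9)*(-504) = 467742 - 448 = 467294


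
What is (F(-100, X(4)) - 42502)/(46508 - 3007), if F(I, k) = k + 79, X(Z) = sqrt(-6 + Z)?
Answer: -42423/43501 + I*sqrt(2)/43501 ≈ -0.97522 + 3.251e-5*I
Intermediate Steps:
F(I, k) = 79 + k
(F(-100, X(4)) - 42502)/(46508 - 3007) = ((79 + sqrt(-6 + 4)) - 42502)/(46508 - 3007) = ((79 + sqrt(-2)) - 42502)/43501 = ((79 + I*sqrt(2)) - 42502)*(1/43501) = (-42423 + I*sqrt(2))*(1/43501) = -42423/43501 + I*sqrt(2)/43501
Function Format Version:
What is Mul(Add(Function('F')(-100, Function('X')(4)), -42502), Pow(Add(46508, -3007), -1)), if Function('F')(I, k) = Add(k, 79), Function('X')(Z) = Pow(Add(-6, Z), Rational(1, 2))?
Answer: Add(Rational(-42423, 43501), Mul(Rational(1, 43501), I, Pow(2, Rational(1, 2)))) ≈ Add(-0.97522, Mul(3.2510e-5, I))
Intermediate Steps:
Function('F')(I, k) = Add(79, k)
Mul(Add(Function('F')(-100, Function('X')(4)), -42502), Pow(Add(46508, -3007), -1)) = Mul(Add(Add(79, Pow(Add(-6, 4), Rational(1, 2))), -42502), Pow(Add(46508, -3007), -1)) = Mul(Add(Add(79, Pow(-2, Rational(1, 2))), -42502), Pow(43501, -1)) = Mul(Add(Add(79, Mul(I, Pow(2, Rational(1, 2)))), -42502), Rational(1, 43501)) = Mul(Add(-42423, Mul(I, Pow(2, Rational(1, 2)))), Rational(1, 43501)) = Add(Rational(-42423, 43501), Mul(Rational(1, 43501), I, Pow(2, Rational(1, 2))))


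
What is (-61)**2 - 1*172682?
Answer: -168961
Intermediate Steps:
(-61)**2 - 1*172682 = 3721 - 172682 = -168961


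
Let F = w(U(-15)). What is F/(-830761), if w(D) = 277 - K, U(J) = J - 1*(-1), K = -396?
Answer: -673/830761 ≈ -0.00081010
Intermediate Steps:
U(J) = 1 + J (U(J) = J + 1 = 1 + J)
w(D) = 673 (w(D) = 277 - 1*(-396) = 277 + 396 = 673)
F = 673
F/(-830761) = 673/(-830761) = 673*(-1/830761) = -673/830761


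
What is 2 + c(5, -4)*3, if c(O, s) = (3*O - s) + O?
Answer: 74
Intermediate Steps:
c(O, s) = -s + 4*O (c(O, s) = (-s + 3*O) + O = -s + 4*O)
2 + c(5, -4)*3 = 2 + (-1*(-4) + 4*5)*3 = 2 + (4 + 20)*3 = 2 + 24*3 = 2 + 72 = 74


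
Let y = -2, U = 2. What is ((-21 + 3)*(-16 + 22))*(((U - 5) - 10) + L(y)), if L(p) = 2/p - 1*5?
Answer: 2052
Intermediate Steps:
L(p) = -5 + 2/p (L(p) = 2/p - 5 = -5 + 2/p)
((-21 + 3)*(-16 + 22))*(((U - 5) - 10) + L(y)) = ((-21 + 3)*(-16 + 22))*(((2 - 5) - 10) + (-5 + 2/(-2))) = (-18*6)*((-3 - 10) + (-5 + 2*(-½))) = -108*(-13 + (-5 - 1)) = -108*(-13 - 6) = -108*(-19) = 2052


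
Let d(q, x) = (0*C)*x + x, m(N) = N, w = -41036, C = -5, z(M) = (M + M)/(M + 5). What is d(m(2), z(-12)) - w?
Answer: 287276/7 ≈ 41039.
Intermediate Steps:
z(M) = 2*M/(5 + M) (z(M) = (2*M)/(5 + M) = 2*M/(5 + M))
d(q, x) = x (d(q, x) = (0*(-5))*x + x = 0*x + x = 0 + x = x)
d(m(2), z(-12)) - w = 2*(-12)/(5 - 12) - 1*(-41036) = 2*(-12)/(-7) + 41036 = 2*(-12)*(-⅐) + 41036 = 24/7 + 41036 = 287276/7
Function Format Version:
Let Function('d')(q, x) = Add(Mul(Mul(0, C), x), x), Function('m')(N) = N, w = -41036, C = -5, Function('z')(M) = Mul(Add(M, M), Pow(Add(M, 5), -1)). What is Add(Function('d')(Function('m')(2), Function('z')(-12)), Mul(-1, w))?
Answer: Rational(287276, 7) ≈ 41039.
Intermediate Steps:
Function('z')(M) = Mul(2, M, Pow(Add(5, M), -1)) (Function('z')(M) = Mul(Mul(2, M), Pow(Add(5, M), -1)) = Mul(2, M, Pow(Add(5, M), -1)))
Function('d')(q, x) = x (Function('d')(q, x) = Add(Mul(Mul(0, -5), x), x) = Add(Mul(0, x), x) = Add(0, x) = x)
Add(Function('d')(Function('m')(2), Function('z')(-12)), Mul(-1, w)) = Add(Mul(2, -12, Pow(Add(5, -12), -1)), Mul(-1, -41036)) = Add(Mul(2, -12, Pow(-7, -1)), 41036) = Add(Mul(2, -12, Rational(-1, 7)), 41036) = Add(Rational(24, 7), 41036) = Rational(287276, 7)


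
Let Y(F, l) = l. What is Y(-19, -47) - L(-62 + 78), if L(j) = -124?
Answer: 77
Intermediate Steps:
Y(-19, -47) - L(-62 + 78) = -47 - 1*(-124) = -47 + 124 = 77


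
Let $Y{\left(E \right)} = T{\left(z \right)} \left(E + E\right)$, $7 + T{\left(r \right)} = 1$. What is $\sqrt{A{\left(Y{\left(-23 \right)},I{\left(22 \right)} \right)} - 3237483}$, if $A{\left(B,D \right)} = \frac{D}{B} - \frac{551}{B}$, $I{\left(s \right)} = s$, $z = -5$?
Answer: $\frac{i \sqrt{116549457}}{6} \approx 1799.3 i$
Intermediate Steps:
$T{\left(r \right)} = -6$ ($T{\left(r \right)} = -7 + 1 = -6$)
$Y{\left(E \right)} = - 12 E$ ($Y{\left(E \right)} = - 6 \left(E + E\right) = - 6 \cdot 2 E = - 12 E$)
$A{\left(B,D \right)} = - \frac{551}{B} + \frac{D}{B}$
$\sqrt{A{\left(Y{\left(-23 \right)},I{\left(22 \right)} \right)} - 3237483} = \sqrt{\frac{-551 + 22}{\left(-12\right) \left(-23\right)} - 3237483} = \sqrt{\frac{1}{276} \left(-529\right) - 3237483} = \sqrt{- \frac{23}{12} - 3237483} = \sqrt{- \frac{38849819}{12}} = \frac{i \sqrt{116549457}}{6}$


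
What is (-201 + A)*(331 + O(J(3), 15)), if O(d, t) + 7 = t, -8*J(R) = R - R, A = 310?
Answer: 36951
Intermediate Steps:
J(R) = 0 (J(R) = -(R - R)/8 = -1/8*0 = 0)
O(d, t) = -7 + t
(-201 + A)*(331 + O(J(3), 15)) = (-201 + 310)*(331 + (-7 + 15)) = 109*(331 + 8) = 109*339 = 36951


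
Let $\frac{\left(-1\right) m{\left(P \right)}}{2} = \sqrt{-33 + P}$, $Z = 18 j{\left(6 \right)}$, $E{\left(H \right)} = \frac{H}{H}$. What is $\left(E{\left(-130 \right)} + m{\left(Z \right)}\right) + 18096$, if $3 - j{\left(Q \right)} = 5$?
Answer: $18097 - 2 i \sqrt{69} \approx 18097.0 - 16.613 i$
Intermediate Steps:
$j{\left(Q \right)} = -2$ ($j{\left(Q \right)} = 3 - 5 = -2$)
$E{\left(H \right)} = 1$
$Z = -36$ ($Z = 18 \left(-2\right) = -36$)
$m{\left(P \right)} = - 2 \sqrt{-33 + P}$
$\left(E{\left(-130 \right)} + m{\left(Z \right)}\right) + 18096 = \left(1 - 2 \sqrt{-33 - 36}\right) + 18096 = \left(1 - 2 \sqrt{-69}\right) + 18096 = \left(1 - 2 i \sqrt{69}\right) + 18096 = 18097 - 2 i \sqrt{69}$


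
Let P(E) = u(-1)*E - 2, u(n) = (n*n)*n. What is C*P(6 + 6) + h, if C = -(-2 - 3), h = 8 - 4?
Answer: -66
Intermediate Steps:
u(n) = n³ (u(n) = n²*n = n³)
h = 4
C = 5 (C = -1*(-5) = 5)
P(E) = -2 - E (P(E) = (-1)³*E - 2 = -E - 2 = -2 - E)
C*P(6 + 6) + h = 5*(-2 - (6 + 6)) + 4 = 5*(-2 - 1*12) + 4 = 5*(-2 - 12) + 4 = 5*(-14) + 4 = -70 + 4 = -66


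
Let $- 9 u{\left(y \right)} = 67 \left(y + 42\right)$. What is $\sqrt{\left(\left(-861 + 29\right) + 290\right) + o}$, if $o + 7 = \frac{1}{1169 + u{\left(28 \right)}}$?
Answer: $\frac{3 i \sqrt{42327110}}{833} \approx 23.431 i$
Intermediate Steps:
$u{\left(y \right)} = - \frac{938}{3} - \frac{67 y}{9}$ ($u{\left(y \right)} = - \frac{67 \left(y + 42\right)}{9} = - \frac{67 \left(42 + y\right)}{9} = - \frac{2814 + 67 y}{9} = - \frac{938}{3} - \frac{67 y}{9}$)
$o = - \frac{40808}{5831}$ ($o = -7 + \frac{1}{1169 - \frac{4690}{9}} = -7 + \frac{1}{\frac{5831}{9}} = -7 + \frac{9}{5831} = - \frac{40808}{5831} \approx -6.9985$)
$\sqrt{\left(\left(-861 + 29\right) + 290\right) + o} = \sqrt{\left(\left(-861 + 29\right) + 290\right) - \frac{40808}{5831}} = \sqrt{\left(-832 + 290\right) - \frac{40808}{5831}} = \sqrt{-542 - \frac{40808}{5831}} = \sqrt{- \frac{3201210}{5831}} = \frac{3 i \sqrt{42327110}}{833}$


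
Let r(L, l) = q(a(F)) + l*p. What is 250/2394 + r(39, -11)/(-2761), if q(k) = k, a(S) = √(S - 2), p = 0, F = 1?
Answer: 125/1197 - I/2761 ≈ 0.10443 - 0.00036219*I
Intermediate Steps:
a(S) = √(-2 + S)
r(L, l) = I (r(L, l) = √(-2 + 1) + l*0 = √(-1) + 0 = I + 0 = I)
250/2394 + r(39, -11)/(-2761) = 250/2394 + I/(-2761) = 250*(1/2394) + I*(-1/2761) = 125/1197 - I/2761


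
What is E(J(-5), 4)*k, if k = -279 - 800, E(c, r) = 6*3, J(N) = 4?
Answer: -19422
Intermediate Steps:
E(c, r) = 18
k = -1079
E(J(-5), 4)*k = 18*(-1079) = -19422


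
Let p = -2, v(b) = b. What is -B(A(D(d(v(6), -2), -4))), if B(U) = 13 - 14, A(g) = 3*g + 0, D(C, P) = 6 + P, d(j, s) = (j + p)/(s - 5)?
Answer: 1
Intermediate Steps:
d(j, s) = (-2 + j)/(-5 + s) (d(j, s) = (j - 2)/(s - 5) = (-2 + j)/(-5 + s))
A(g) = 3*g
B(U) = -1
-B(A(D(d(v(6), -2), -4))) = -1*(-1) = 1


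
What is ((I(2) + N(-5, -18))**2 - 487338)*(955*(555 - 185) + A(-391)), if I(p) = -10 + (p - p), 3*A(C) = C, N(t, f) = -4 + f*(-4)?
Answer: -512847404866/3 ≈ -1.7095e+11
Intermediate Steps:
N(t, f) = -4 - 4*f
A(C) = C/3
I(p) = -10 (I(p) = -10 + 0 = -10)
((I(2) + N(-5, -18))**2 - 487338)*(955*(555 - 185) + A(-391)) = ((-10 + (-4 - 4*(-18)))**2 - 487338)*(955*(555 - 185) + (1/3)*(-391)) = ((-10 + (-4 + 72))**2 - 487338)*(955*370 - 391/3) = ((-10 + 68)**2 - 487338)*(353350 - 391/3) = (58**2 - 487338)*(1059659/3) = (3364 - 487338)*(1059659/3) = -483974*1059659/3 = -512847404866/3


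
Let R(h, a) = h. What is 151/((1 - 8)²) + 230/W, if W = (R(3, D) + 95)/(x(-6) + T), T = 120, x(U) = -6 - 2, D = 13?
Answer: 13031/49 ≈ 265.94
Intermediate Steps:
x(U) = -8
W = 7/8 (W = (3 + 95)/(-8 + 120) = 98/112 = 98*(1/112) = 7/8 ≈ 0.87500)
151/((1 - 8)²) + 230/W = 151/((1 - 8)²) + 230/(7/8) = 151/((-7)²) + 230*(8/7) = 151/49 + 1840/7 = 13031/49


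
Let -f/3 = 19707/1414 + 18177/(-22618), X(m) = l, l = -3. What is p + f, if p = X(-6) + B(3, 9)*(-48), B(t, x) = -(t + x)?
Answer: 4266377313/7995463 ≈ 533.60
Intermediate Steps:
B(t, x) = -t - x
X(m) = -3
p = 573 (p = -3 + (-1*3 - 1*9)*(-48) = -3 + (-3 - 9)*(-48) = -3 - 12*(-48) = -3 + 576 = 573)
f = -315022986/7995463 (f = -3*(19707/1414 + 18177/(-22618)) = -3*(19707*(1/1414) + 18177*(-1/22618)) = -3*(19707/1414 - 18177/22618) = -3*105007662/7995463 = -315022986/7995463 ≈ -39.400)
p + f = 573 - 315022986/7995463 = 4266377313/7995463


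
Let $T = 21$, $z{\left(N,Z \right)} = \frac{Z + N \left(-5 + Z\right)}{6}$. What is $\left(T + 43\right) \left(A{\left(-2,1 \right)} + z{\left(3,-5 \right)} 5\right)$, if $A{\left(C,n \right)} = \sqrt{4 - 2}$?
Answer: $- \frac{5600}{3} + 64 \sqrt{2} \approx -1776.2$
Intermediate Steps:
$A{\left(C,n \right)} = \sqrt{2}$
$z{\left(N,Z \right)} = \frac{Z}{6} + \frac{N \left(-5 + Z\right)}{6}$ ($z{\left(N,Z \right)} = \left(Z + N \left(-5 + Z\right)\right) \frac{1}{6} = \frac{Z}{6} + \frac{N \left(-5 + Z\right)}{6}$)
$\left(T + 43\right) \left(A{\left(-2,1 \right)} + z{\left(3,-5 \right)} 5\right) = \left(21 + 43\right) \left(\sqrt{2} + \left(\left(- \frac{5}{6}\right) 3 + \frac{1}{6} \left(-5\right) + \frac{1}{6} \cdot 3 \left(-5\right)\right) 5\right) = 64 \left(\sqrt{2} + \left(- \frac{5}{2} - \frac{5}{6} - \frac{5}{2}\right) 5\right) = 64 \left(\sqrt{2} - \frac{175}{6}\right) = 64 \left(- \frac{175}{6} + \sqrt{2}\right) = - \frac{5600}{3} + 64 \sqrt{2}$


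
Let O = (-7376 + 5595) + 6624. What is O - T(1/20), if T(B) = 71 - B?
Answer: 95441/20 ≈ 4772.0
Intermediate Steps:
O = 4843 (O = -1781 + 6624 = 4843)
O - T(1/20) = 4843 - (71 - 1/20) = 4843 - 1*1419/20 = 4843 - 1419/20 = 95441/20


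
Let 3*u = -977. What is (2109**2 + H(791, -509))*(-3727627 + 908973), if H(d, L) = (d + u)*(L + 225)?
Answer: -36493617877066/3 ≈ -1.2165e+13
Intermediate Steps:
u = -977/3 (u = (1/3)*(-977) = -977/3 ≈ -325.67)
H(d, L) = (225 + L)*(-977/3 + d) (H(d, L) = (d - 977/3)*(L + 225) = (-977/3 + d)*(225 + L) = (225 + L)*(-977/3 + d))
(2109**2 + H(791, -509))*(-3727627 + 908973) = (2109**2 + (-73275 + 225*791 - 977/3*(-509) - 509*791))*(-3727627 + 908973) = (4447881 + (-73275 + 177975 + 497293/3 - 402619))*(-2818654) = (4447881 - 396464/3)*(-2818654) = (12947179/3)*(-2818654) = -36493617877066/3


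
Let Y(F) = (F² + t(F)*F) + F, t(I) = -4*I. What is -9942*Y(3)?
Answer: 238608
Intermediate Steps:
Y(F) = F - 3*F² (Y(F) = (F² + (-4*F)*F) + F = (F² - 4*F²) + F = -3*F² + F = F - 3*F²)
-9942*Y(3) = -29826*(1 - 3*3) = -29826*(1 - 9) = -29826*(-8) = -9942*(-24) = 238608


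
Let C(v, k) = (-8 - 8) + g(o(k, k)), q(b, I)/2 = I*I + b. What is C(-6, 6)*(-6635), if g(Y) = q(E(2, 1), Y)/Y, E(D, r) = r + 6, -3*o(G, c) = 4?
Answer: 1161125/6 ≈ 1.9352e+5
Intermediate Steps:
o(G, c) = -4/3 (o(G, c) = -⅓*4 = -4/3)
E(D, r) = 6 + r
q(b, I) = 2*b + 2*I² (q(b, I) = 2*(I*I + b) = 2*(I² + b) = 2*(b + I²) = 2*b + 2*I²)
g(Y) = (14 + 2*Y²)/Y (g(Y) = (2*(6 + 1) + 2*Y²)/Y = (2*7 + 2*Y²)/Y = (14 + 2*Y²)/Y)
C(v, k) = -175/6 (C(v, k) = (-8 - 8) + (2*(-4/3) + 14/(-4/3)) = -16 + (-8/3 + 14*(-¾)) = -16 + (-8/3 - 21/2) = -16 - 79/6 = -175/6)
C(-6, 6)*(-6635) = -175/6*(-6635) = 1161125/6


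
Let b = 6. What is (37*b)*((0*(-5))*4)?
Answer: 0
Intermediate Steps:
(37*b)*((0*(-5))*4) = (37*6)*((0*(-5))*4) = 222*(0*4) = 222*0 = 0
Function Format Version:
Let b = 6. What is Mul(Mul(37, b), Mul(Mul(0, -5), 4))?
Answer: 0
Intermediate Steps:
Mul(Mul(37, b), Mul(Mul(0, -5), 4)) = Mul(Mul(37, 6), Mul(Mul(0, -5), 4)) = Mul(222, Mul(0, 4)) = Mul(222, 0) = 0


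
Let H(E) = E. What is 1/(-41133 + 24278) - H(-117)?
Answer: 1972034/16855 ≈ 117.00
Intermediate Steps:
1/(-41133 + 24278) - H(-117) = 1/(-41133 + 24278) - 1*(-117) = 1/(-16855) + 117 = -1/16855 + 117 = 1972034/16855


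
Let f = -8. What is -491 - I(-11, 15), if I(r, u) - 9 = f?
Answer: -492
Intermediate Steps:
I(r, u) = 1 (I(r, u) = 9 - 8 = 1)
-491 - I(-11, 15) = -491 - 1*1 = -491 - 1 = -492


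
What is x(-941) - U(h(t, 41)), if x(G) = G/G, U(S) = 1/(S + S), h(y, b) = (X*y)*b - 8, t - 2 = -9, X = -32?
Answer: 18351/18352 ≈ 0.99995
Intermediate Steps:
t = -7 (t = 2 - 9 = -7)
h(y, b) = -8 - 32*b*y (h(y, b) = (-32*y)*b - 8 = -32*b*y - 8 = -8 - 32*b*y)
U(S) = 1/(2*S)
x(G) = 1
x(-941) - U(h(t, 41)) = 1 - 1/(2*(-8 - 32*41*(-7))) = 1 - 1/(2*(-8 + 9184)) = 1 - 1/(2*9176) = 1 - 1*1/18352 = 1 - 1/18352 = 18351/18352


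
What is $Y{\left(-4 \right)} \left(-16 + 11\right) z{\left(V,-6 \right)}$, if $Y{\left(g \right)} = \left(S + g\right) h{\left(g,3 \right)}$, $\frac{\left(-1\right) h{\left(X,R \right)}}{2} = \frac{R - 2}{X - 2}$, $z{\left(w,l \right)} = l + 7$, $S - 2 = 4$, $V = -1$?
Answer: $- \frac{10}{3} \approx -3.3333$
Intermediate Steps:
$S = 6$ ($S = 2 + 4 = 6$)
$z{\left(w,l \right)} = 7 + l$
$h{\left(X,R \right)} = - \frac{2 \left(-2 + R\right)}{-2 + X}$ ($h{\left(X,R \right)} = - 2 \frac{R - 2}{X - 2} = - 2 \frac{-2 + R}{-2 + X} = - \frac{2 \left(-2 + R\right)}{-2 + X}$)
$Y{\left(g \right)} = - \frac{2 \left(6 + g\right)}{-2 + g}$ ($Y{\left(g \right)} = \left(6 + g\right) \frac{2 \left(2 - 3\right)}{-2 + g} = \left(6 + g\right) 2 \frac{1}{-2 + g} \left(-1\right) = \left(6 + g\right) \left(- \frac{2}{-2 + g}\right) = - \frac{2 \left(6 + g\right)}{-2 + g}$)
$Y{\left(-4 \right)} \left(-16 + 11\right) z{\left(V,-6 \right)} = \frac{2 \left(-6 - -4\right)}{-2 - 4} \left(-16 + 11\right) \left(7 - 6\right) = \frac{2 \left(-6 + 4\right)}{-6} \left(-5\right) 1 = 2 \left(- \frac{1}{6}\right) \left(-2\right) \left(-5\right) 1 = \frac{2}{3} \left(-5\right) 1 = \left(- \frac{10}{3}\right) 1 = - \frac{10}{3}$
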